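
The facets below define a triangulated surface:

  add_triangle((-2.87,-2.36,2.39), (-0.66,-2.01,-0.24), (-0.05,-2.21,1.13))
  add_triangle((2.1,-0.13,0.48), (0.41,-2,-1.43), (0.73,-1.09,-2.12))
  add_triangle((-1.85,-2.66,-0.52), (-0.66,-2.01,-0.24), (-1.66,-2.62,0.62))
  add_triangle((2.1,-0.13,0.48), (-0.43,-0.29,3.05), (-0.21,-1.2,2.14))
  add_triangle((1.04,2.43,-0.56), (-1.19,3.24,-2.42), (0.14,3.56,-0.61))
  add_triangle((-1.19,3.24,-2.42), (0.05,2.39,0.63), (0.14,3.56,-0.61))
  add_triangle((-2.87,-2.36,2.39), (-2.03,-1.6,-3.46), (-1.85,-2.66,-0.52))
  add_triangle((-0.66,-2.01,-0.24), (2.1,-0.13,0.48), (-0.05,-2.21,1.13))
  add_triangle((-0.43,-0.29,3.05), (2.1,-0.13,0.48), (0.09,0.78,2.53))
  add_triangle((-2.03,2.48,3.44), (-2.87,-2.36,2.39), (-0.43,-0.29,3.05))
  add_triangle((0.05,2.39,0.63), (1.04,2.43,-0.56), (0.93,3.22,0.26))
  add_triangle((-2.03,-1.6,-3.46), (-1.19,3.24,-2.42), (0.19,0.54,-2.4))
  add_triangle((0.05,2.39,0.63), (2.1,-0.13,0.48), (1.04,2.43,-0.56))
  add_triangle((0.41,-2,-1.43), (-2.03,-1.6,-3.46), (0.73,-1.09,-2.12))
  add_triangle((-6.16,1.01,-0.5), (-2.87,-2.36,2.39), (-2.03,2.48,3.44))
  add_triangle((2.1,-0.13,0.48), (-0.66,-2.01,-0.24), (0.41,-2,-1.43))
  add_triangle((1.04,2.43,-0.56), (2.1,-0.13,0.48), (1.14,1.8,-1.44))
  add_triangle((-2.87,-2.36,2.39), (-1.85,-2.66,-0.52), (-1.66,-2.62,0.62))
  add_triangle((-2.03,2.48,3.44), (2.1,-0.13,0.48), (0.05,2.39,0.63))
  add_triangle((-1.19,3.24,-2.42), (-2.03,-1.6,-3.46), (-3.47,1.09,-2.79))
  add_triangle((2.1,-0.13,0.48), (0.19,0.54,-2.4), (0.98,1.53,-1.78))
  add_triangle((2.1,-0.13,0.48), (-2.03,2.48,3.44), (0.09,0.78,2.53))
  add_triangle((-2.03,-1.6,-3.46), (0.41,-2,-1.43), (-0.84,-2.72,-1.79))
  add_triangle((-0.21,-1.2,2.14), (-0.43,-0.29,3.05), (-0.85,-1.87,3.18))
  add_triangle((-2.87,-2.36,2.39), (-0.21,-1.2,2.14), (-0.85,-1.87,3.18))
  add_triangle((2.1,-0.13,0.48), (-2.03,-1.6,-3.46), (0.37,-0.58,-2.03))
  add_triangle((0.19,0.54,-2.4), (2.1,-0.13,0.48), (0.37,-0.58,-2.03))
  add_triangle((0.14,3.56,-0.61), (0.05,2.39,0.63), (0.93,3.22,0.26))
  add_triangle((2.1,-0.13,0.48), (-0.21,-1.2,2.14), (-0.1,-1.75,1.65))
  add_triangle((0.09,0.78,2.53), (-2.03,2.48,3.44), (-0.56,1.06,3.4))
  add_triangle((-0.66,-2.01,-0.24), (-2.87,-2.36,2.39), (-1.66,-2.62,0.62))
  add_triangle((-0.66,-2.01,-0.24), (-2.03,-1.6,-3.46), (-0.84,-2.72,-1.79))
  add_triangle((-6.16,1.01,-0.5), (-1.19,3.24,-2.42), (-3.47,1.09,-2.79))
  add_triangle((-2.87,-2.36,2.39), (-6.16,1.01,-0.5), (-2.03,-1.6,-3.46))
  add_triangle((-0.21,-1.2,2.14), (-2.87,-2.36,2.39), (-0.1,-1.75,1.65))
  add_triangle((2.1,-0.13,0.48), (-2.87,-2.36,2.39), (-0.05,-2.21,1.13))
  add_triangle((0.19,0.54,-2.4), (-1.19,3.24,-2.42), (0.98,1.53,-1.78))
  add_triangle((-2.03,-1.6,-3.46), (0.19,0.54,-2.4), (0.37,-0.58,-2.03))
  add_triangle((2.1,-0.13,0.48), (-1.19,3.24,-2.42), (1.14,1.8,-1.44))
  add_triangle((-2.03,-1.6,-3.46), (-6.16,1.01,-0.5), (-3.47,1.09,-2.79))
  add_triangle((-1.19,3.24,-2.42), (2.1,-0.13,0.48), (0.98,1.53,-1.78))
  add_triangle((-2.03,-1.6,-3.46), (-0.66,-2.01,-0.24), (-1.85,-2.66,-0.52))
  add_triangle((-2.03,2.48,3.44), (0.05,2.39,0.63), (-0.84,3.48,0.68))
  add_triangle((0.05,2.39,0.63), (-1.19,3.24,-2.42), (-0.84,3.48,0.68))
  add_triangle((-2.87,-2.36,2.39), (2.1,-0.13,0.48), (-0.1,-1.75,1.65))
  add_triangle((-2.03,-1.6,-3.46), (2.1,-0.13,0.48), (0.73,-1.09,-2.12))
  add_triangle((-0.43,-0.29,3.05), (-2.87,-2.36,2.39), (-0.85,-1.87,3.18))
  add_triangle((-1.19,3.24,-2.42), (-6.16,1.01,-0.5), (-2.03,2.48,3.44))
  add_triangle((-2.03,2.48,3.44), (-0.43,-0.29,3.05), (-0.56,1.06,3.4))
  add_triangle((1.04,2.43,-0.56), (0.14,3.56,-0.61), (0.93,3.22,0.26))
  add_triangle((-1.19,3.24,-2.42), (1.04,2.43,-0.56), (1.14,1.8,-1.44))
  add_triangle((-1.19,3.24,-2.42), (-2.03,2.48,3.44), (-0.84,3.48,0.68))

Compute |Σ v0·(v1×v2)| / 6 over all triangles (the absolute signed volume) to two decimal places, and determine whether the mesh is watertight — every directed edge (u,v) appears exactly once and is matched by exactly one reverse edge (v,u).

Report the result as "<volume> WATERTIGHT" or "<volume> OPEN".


Per-triangle v0·(v1×v2)/6:
  t1: +1.5831
  t2: +1.0233
  t3: +0.3594
  t4: +1.0941
  t5: +1.1573
  t6: +0.8612
  t7: +2.8737
  t8: +0.8884
  t9: +1.1437
  t10: +5.2895
  t11: -0.1805
  t12: +3.7985
  t13: +1.2082
  t14: +1.4448
  t15: +16.2577
  t16: +1.0321
  t17: +0.9624
  t18: +0.8217
  t19: +2.7602
  t20: +4.9234
  t21: +0.9733
  t22: +0.9944
  t23: +1.2006
  t24: +0.2766
  t25: +0.1141
  t26: +0.6930
  t27: +0.8848
  t28: +0.5167
  t29: +0.6347
  t30: +0.3969
  t31: +0.0611
  t32: +0.7967
  t33: +6.5984
  t34: +14.7810
  t35: +0.7978
  t36: +1.3456
  t37: +1.5289
  t38: +1.1546
  t39: -0.4783
  t40: +6.7403
  t41: +1.0250
  t42: +0.9674
  t43: +1.2099
  t44: +1.0715
  t45: -0.3865
  t46: -0.2856
  t47: +1.5831
  t48: +16.3906
  t49: +0.9713
  t50: +0.5233
  t51: +1.3203
  t52: +3.2339
Σ = +116.9376 → |volume| = 116.94

Directed edges: 156 total; 6 unmatched, e.g. (0.09,0.78,2.53)→(-0.43,-0.29,3.05) → open.

116.94 OPEN


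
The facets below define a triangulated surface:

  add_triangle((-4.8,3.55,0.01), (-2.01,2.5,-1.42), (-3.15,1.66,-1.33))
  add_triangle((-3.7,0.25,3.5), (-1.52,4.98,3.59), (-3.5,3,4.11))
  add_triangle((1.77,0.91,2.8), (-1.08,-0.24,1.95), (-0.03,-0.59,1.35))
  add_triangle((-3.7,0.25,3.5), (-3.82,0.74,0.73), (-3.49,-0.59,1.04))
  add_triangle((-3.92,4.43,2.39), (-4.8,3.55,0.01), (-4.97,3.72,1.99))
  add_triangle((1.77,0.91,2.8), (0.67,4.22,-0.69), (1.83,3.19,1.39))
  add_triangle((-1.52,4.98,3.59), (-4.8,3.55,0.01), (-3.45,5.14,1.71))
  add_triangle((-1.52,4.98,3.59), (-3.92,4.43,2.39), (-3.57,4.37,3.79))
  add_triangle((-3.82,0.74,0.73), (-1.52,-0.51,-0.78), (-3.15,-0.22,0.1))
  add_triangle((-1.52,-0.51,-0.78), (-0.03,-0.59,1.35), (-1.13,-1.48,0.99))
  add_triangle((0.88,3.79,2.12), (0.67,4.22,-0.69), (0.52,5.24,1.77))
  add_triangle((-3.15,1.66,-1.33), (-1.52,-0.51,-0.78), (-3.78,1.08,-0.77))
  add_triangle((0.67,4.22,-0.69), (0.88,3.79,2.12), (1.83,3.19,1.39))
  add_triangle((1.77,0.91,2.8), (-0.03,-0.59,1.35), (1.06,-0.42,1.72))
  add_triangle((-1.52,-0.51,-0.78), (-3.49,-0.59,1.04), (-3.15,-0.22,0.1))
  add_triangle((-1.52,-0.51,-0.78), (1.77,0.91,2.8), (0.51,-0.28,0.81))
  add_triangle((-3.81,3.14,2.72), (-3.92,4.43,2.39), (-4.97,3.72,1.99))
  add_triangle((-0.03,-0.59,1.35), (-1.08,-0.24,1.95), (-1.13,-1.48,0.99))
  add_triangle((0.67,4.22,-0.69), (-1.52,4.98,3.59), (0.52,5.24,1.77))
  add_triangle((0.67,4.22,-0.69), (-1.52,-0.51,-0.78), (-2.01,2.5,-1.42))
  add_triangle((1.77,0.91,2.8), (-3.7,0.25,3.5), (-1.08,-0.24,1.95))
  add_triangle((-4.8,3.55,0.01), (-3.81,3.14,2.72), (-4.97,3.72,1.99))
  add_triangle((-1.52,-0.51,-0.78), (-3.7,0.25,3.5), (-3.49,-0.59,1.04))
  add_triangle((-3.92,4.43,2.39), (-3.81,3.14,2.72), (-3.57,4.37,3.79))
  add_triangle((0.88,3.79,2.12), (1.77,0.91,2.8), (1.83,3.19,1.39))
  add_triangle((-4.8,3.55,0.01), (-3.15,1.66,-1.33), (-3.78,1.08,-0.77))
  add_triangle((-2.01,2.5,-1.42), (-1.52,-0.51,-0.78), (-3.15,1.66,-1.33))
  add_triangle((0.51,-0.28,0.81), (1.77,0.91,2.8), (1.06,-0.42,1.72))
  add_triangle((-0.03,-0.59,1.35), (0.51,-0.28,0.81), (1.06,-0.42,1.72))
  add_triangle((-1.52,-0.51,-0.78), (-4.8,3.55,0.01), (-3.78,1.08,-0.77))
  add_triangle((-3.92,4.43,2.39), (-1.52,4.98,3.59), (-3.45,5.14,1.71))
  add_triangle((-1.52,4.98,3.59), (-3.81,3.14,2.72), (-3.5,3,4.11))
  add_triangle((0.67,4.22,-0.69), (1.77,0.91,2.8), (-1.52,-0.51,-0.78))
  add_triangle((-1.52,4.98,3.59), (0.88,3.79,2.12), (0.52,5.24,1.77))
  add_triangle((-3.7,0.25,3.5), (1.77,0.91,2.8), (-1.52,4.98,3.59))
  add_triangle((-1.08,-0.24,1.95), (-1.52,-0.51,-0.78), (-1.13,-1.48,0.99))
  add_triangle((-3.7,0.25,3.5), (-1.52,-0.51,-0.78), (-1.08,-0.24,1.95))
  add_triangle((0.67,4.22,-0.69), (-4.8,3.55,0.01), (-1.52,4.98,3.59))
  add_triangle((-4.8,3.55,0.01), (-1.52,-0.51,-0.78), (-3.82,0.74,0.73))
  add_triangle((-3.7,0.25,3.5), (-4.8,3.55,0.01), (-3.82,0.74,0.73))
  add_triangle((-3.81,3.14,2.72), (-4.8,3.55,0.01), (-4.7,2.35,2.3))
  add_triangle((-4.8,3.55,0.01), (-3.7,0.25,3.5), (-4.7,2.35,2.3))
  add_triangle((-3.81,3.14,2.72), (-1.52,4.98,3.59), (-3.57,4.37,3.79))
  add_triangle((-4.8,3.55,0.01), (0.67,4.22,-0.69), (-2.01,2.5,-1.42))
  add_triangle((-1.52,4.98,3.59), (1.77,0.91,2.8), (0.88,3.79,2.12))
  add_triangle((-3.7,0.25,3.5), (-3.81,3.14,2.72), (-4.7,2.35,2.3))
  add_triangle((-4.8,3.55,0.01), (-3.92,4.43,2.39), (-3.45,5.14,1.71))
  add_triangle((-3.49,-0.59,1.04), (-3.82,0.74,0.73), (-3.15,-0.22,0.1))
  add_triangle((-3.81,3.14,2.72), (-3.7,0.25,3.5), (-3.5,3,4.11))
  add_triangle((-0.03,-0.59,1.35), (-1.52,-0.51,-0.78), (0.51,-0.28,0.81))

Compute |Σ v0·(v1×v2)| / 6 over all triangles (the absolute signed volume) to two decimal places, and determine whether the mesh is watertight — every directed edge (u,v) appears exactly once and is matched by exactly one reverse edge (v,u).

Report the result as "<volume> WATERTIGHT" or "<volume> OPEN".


89.65 WATERTIGHT

Per-triangle v0·(v1×v2)/6:
  t1: +1.8466
  t2: +1.2639
  t3: +0.7501
  t4: +2.1404
  t5: +2.3400
  t6: -0.5595
  t7: -2.1748
  t8: +2.8548
  t9: +0.3087
  t10: -0.1501
  t11: +1.1152
  t12: +0.6347
  t13: +2.1762
  t14: +0.3905
  t15: +0.3476
  t16: -0.2601
  t17: +1.2842
  t18: +0.3969
  t19: +3.3027
  t20: +0.4381
  t21: +1.4530
  t22: -0.4142
  t23: -0.2750
  t24: +1.3158
  t25: +1.9647
  t26: +1.4177
  t27: +0.4978
  t28: +0.0060
  t29: +0.0211
  t30: -0.0580
  t31: +2.9982
  t32: +3.6300
  t33: -1.9974
  t34: +2.3168
  t35: +12.0908
  t36: +0.7470
  t37: +0.7788
  t38: +15.6551
  t39: +2.2504
  t40: +4.3895
  t41: +3.0334
  t42: +1.4096
  t43: -0.6670
  t44: +4.8143
  t45: +4.6649
  t46: +2.7066
  t47: +2.8468
  t48: +0.6018
  t49: +2.9272
  t50: +0.0755
Σ = +89.6475 → |volume| = 89.65

Directed edges: 150 total, each appears once with its reverse present → watertight.


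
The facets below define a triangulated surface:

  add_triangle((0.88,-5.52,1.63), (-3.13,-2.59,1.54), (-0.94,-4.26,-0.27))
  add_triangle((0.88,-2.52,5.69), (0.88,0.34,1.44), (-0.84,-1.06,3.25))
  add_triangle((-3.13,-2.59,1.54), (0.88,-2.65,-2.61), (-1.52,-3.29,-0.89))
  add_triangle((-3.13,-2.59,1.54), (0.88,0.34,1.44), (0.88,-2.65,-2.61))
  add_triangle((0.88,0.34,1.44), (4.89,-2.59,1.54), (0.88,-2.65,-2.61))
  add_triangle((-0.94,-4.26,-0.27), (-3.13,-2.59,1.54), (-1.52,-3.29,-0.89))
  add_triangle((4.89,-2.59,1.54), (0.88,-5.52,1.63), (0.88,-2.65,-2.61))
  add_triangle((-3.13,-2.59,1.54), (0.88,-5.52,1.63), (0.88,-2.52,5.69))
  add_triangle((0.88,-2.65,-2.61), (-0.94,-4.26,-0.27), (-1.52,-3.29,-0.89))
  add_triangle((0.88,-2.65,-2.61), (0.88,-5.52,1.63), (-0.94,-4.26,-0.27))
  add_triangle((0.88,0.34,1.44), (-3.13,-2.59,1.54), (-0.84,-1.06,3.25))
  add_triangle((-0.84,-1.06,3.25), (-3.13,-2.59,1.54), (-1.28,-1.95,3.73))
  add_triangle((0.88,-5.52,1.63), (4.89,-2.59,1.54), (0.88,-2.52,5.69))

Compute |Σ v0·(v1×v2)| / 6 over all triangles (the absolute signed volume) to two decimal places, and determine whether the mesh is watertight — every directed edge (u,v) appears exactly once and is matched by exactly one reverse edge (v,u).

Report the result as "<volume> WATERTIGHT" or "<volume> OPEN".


Per-triangle v0·(v1×v2)/6:
  t1: +6.1350
  t2: +1.4814
  t3: -0.5784
  t4: -3.7416
  t5: -0.1730
  t6: +2.1987
  t7: +14.2999
  t8: +16.4620
  t9: +2.0855
  t10: +5.6967
  t11: -0.2179
  t12: +0.7281
  t13: +20.0306
Σ = +64.4069 → |volume| = 64.41

Directed edges: 39 total; 7 unmatched, e.g. (0.88,-2.52,5.69)→(0.88,0.34,1.44) → open.

64.41 OPEN


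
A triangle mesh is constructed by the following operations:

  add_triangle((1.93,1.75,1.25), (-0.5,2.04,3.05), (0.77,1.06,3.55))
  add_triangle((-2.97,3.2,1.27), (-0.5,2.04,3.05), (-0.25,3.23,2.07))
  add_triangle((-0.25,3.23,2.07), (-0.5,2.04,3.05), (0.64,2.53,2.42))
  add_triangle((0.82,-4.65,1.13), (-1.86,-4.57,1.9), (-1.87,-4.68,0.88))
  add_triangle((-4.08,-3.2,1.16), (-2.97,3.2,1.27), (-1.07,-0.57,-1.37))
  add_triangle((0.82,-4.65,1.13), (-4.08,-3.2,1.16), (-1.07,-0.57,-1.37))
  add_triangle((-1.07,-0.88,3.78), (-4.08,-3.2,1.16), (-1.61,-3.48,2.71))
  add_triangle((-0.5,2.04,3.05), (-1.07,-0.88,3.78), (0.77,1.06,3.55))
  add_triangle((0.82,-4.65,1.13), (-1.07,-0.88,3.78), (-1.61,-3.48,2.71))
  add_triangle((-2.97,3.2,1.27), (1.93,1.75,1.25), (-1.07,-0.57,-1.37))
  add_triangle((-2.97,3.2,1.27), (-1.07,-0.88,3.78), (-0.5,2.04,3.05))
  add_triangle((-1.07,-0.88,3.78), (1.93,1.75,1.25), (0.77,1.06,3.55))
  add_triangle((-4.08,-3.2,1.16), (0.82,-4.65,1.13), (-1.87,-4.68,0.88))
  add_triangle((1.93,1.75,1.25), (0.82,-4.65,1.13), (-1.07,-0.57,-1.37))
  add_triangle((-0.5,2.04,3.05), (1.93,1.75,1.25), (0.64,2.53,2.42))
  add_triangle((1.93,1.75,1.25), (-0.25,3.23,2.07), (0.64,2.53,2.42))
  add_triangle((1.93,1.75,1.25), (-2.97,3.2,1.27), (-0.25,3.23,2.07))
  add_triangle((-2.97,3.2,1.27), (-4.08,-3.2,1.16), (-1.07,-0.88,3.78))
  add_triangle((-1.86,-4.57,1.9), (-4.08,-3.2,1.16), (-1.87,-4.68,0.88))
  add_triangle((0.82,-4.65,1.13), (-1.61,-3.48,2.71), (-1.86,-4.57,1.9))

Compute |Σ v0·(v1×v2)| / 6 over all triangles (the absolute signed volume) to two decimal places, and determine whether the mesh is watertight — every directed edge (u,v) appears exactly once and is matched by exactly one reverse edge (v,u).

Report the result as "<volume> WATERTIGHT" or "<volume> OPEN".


Per-triangle v0·(v1×v2)/6:
  t1: +2.0546
  t2: +2.6976
  t3: +0.9312
  t4: +2.1806
  t5: +6.3730
  t6: +5.7765
  t7: +5.1781
  t8: +2.6432
  t9: +4.3755
  t10: +1.6944
  t11: +5.3230
  t12: +0.4320
  t13: -1.7248
  t14: +1.0974
  t15: +0.5074
  t16: +0.8302
  t17: +0.6798
  t18: +13.0808
  t19: +2.2592
  t20: +2.4913
Σ = +58.8811 → |volume| = 58.88

Directed edges: 60 total; 6 unmatched, e.g. (-4.08,-3.2,1.16)→(-1.61,-3.48,2.71) → open.

58.88 OPEN


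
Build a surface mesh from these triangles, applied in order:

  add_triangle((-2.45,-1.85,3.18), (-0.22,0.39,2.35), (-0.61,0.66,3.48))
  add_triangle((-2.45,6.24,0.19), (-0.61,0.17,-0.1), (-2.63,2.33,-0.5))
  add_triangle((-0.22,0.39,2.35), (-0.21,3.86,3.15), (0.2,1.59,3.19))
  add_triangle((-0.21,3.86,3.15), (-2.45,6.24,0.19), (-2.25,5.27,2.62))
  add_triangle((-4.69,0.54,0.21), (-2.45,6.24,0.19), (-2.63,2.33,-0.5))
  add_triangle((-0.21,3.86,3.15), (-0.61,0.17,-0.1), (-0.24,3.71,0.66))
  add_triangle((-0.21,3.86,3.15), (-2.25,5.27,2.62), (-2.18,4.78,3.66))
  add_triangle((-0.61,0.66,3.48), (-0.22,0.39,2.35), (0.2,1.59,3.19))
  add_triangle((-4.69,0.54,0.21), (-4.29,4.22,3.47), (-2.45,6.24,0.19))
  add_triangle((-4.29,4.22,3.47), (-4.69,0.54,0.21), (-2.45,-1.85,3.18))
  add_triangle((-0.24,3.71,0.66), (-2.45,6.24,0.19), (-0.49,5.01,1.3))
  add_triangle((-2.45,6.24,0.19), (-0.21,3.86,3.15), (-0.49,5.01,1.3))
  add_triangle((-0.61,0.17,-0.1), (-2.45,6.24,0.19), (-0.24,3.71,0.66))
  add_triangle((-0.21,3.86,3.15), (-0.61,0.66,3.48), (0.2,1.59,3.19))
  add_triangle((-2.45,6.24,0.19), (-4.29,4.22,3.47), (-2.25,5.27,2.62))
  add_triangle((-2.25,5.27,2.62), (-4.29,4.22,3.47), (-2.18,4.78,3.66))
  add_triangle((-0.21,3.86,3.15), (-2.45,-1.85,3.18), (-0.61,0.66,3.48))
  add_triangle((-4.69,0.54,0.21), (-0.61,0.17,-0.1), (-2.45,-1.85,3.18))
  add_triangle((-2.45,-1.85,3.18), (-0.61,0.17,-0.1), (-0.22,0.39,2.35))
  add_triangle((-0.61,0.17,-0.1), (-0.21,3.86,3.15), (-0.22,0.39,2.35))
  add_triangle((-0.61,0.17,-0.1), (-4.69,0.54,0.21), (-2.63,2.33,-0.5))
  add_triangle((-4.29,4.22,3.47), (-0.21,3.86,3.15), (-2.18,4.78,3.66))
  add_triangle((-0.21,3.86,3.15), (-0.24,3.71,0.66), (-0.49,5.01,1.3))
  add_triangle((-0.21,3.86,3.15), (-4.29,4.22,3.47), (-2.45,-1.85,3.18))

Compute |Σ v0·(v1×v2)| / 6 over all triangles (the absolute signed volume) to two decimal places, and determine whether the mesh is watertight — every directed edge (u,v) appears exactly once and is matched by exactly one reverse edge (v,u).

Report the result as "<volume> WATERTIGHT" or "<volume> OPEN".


Per-triangle v0·(v1×v2)/6:
  t1: +0.3342
  t2: -0.1350
  t3: -0.6165
  t4: +3.9098
  t5: +3.0042
  t6: -0.9092
  t7: +1.7718
  t8: +0.1342
  t9: +15.0317
  t10: +14.4053
  t11: +0.6116
  t12: +3.1004
  t13: -0.1760
  t14: +1.2411
  t15: +6.1068
  t16: +2.6376
  t17: +3.0945
  t18: -0.0273
  t19: -0.7341
  t20: -0.8158
  t21: +0.1536
  t22: +0.6613
  t23: +0.2627
  t24: +12.2075
Σ = +65.2544 → |volume| = 65.25

Directed edges: 72 total, each appears once with its reverse present → watertight.

65.25 WATERTIGHT


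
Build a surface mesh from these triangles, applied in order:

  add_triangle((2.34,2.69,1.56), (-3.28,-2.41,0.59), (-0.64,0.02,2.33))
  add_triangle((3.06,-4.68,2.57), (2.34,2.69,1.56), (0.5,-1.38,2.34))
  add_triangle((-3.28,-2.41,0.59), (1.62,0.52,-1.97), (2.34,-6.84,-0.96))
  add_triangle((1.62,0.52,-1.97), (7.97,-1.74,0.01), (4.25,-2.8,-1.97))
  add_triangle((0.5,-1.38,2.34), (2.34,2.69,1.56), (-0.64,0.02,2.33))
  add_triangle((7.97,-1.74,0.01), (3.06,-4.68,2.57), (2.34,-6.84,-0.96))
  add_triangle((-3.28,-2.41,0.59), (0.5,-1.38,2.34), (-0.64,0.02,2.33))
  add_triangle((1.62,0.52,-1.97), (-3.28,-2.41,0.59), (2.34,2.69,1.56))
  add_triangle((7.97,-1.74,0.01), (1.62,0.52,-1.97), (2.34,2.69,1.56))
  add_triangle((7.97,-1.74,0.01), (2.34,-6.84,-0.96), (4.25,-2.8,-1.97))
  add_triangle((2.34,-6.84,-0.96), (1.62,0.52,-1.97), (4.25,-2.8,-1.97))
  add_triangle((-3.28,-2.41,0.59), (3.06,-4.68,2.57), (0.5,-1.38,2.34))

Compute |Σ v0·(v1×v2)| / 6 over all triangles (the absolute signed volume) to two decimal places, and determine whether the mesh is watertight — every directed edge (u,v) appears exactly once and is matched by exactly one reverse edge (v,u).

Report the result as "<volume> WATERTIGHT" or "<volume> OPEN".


88.90 OPEN

Per-triangle v0·(v1×v2)/6:
  t1: +0.6444
  t2: +6.0115
  t3: +7.6568
  t4: +7.1966
  t5: +2.6930
  t6: +26.7059
  t7: +2.7669
  t8: +0.1648
  t9: +10.1917
  t10: +14.2124
  t11: +4.4351
  t12: +6.2227
Σ = +88.9017 → |volume| = 88.90

Directed edges: 36 total; 6 unmatched, e.g. (3.06,-4.68,2.57)→(2.34,2.69,1.56) → open.


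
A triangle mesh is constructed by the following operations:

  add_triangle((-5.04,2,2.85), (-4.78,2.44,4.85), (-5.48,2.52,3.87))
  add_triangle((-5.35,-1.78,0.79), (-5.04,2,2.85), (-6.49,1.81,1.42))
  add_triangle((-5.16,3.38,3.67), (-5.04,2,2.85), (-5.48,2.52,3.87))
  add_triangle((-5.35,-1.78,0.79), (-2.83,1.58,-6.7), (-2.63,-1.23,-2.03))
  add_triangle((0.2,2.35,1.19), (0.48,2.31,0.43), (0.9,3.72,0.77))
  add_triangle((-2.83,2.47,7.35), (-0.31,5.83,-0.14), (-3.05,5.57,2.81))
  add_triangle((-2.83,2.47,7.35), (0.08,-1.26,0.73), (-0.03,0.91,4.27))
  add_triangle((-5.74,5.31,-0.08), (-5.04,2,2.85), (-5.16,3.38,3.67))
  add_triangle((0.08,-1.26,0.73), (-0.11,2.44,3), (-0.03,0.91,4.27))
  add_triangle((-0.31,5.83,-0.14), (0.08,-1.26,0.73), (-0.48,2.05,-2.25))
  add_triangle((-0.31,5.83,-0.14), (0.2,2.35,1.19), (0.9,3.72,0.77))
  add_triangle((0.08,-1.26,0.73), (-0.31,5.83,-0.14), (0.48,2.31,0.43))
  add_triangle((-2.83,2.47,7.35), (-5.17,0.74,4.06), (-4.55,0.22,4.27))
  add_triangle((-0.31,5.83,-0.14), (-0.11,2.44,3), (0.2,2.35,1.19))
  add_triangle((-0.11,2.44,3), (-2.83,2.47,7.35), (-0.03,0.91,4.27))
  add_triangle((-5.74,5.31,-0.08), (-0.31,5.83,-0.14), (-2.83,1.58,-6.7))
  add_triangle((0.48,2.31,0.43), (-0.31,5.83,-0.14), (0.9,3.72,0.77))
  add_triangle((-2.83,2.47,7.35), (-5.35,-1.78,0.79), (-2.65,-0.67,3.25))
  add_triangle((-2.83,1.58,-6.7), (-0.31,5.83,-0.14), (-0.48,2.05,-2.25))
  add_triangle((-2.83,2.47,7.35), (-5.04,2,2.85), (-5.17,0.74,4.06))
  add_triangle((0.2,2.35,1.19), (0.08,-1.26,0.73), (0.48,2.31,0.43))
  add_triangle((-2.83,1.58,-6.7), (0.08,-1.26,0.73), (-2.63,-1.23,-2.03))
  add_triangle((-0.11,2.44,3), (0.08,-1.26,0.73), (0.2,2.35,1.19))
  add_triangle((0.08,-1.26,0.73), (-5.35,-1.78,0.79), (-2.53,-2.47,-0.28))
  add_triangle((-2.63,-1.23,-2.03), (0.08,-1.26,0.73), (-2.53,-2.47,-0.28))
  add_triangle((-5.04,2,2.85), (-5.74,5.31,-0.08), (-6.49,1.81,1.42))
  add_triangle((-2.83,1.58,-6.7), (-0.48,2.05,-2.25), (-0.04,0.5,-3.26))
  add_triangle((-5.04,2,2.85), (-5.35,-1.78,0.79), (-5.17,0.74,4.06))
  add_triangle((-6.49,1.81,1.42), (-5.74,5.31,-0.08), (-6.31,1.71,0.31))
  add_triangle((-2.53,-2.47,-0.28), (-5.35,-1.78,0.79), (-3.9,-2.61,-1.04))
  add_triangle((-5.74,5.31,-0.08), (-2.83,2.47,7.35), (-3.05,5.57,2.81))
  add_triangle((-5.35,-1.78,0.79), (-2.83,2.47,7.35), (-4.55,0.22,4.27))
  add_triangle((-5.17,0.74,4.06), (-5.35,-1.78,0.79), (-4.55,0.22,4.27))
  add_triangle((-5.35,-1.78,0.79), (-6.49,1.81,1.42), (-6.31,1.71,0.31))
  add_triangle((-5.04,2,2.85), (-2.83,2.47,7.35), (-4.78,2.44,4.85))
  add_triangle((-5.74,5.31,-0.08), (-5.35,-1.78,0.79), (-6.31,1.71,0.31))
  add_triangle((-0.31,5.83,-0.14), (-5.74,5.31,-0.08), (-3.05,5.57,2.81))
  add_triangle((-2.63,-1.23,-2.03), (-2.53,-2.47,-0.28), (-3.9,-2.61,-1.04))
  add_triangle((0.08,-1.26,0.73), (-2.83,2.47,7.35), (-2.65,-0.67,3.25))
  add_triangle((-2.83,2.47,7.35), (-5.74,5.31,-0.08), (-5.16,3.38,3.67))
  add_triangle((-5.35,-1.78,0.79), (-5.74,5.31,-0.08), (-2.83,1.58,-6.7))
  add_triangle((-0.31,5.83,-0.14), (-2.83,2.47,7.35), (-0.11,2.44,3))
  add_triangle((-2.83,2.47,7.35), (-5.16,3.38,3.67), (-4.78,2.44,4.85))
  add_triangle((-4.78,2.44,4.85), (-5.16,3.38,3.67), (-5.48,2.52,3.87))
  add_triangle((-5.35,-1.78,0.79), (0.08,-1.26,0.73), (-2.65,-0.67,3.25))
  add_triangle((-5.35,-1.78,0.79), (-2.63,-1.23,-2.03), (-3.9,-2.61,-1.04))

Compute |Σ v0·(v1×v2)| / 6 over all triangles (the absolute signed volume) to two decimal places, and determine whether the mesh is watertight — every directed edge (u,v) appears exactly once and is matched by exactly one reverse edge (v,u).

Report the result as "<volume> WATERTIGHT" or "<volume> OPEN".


Per-triangle v0·(v1×v2)/6:
  t1: +0.2711
  t2: +5.9394
  t3: +0.6449
  t4: +7.6904
  t5: -0.0454
  t6: +12.1067
  t7: +2.7442
  t8: +5.6380
  t9: +0.0195
  t10: -0.2244
  t11: +1.0582
  t12: -0.4037
  t13: +3.1454
  t14: +0.9418
  t15: +3.5032
  t16: +35.4558
  t17: -0.0145
  t18: +7.3877
  t19: +3.4705
  t20: +7.6205
  t21: +0.2061
  t22: +1.7175
  t23: +0.2996
  t24: +1.8268
  t25: +0.5744
  t26: +7.8690
  t27: +2.4096
  t28: +6.1887
  t29: +4.3674
  t30: +1.5812
  t31: +19.8335
  t32: -0.2284
  t33: +2.7963
  t34: +3.7687
  t35: +0.1941
  t36: -0.8519
  t37: +15.4837
  t38: +0.5349
  t39: +3.3586
  t40: +9.3208
  t41: +43.7366
  t42: +8.1624
  t43: +3.9407
  t44: +1.3505
  t45: +3.4196
  t46: +2.3186
Σ = +241.1283 → |volume| = 241.13

Directed edges: 138 total; 4 unmatched, e.g. (0.08,-1.26,0.73)→(-0.48,2.05,-2.25) → open.

241.13 OPEN


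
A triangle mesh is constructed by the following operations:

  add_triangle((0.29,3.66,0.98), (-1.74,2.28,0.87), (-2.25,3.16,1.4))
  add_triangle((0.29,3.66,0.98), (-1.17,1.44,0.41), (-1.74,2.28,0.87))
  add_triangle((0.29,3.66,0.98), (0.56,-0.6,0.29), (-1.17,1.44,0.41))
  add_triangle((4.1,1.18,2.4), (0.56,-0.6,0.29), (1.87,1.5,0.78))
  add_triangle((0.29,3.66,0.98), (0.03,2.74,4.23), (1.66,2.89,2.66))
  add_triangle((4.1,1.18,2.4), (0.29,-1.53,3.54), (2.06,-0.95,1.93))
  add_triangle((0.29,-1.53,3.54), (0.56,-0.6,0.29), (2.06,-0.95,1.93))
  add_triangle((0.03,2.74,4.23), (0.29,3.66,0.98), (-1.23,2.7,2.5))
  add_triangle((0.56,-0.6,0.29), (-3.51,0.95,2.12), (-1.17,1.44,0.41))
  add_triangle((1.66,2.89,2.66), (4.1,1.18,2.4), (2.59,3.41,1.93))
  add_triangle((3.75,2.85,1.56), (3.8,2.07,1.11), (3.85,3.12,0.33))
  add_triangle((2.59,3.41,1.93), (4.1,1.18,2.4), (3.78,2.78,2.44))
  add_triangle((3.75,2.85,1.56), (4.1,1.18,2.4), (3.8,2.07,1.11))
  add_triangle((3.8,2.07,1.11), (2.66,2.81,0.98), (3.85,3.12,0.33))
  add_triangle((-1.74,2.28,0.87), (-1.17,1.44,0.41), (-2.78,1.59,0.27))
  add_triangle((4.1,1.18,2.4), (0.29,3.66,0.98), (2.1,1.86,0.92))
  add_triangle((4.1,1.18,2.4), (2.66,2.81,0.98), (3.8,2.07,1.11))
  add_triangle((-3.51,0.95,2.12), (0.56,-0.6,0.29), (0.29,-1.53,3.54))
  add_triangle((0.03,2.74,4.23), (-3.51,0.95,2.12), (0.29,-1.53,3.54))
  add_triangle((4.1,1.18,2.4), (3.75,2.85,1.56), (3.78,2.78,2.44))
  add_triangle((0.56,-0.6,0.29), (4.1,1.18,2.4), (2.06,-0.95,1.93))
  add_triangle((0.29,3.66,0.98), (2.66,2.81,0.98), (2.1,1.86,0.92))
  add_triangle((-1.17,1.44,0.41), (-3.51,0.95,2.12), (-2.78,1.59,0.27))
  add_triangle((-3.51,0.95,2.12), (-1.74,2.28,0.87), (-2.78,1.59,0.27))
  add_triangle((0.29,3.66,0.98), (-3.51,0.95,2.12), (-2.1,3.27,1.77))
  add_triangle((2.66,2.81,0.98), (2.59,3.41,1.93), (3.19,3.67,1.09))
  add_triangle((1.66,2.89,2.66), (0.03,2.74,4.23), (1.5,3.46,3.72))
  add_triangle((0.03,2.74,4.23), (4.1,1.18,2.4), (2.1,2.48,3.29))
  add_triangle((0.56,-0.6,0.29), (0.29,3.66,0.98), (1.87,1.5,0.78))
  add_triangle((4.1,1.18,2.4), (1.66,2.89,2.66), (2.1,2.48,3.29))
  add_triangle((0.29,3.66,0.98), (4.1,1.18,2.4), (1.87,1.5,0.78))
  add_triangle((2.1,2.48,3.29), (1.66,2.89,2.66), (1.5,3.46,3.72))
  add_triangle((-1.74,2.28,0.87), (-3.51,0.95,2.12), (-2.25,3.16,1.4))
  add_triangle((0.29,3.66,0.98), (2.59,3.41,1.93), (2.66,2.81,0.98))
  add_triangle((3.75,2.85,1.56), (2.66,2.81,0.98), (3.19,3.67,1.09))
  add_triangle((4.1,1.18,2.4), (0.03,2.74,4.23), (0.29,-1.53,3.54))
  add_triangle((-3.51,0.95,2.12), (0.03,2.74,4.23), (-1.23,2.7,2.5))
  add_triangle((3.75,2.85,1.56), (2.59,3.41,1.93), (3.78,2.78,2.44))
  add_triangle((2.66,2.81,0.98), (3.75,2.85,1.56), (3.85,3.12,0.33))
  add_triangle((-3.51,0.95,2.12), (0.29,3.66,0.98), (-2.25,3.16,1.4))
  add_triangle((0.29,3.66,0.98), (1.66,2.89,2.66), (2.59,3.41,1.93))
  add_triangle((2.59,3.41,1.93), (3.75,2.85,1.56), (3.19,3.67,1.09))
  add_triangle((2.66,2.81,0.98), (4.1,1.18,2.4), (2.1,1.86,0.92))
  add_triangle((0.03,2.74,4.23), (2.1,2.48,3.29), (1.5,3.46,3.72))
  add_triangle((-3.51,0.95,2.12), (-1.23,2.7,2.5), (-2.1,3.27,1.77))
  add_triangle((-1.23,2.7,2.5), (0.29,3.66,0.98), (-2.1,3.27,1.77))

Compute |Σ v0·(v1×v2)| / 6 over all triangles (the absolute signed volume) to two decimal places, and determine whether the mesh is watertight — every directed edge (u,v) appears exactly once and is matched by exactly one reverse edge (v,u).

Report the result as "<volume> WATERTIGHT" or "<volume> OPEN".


Per-triangle v0·(v1×v2)/6:
  t1: +0.2531
  t2: +0.1747
  t3: -0.3621
  t4: +0.1885
  t5: +3.2673
  t6: +2.7549
  t7: +0.4960
  t8: +2.8768
  t9: -0.3350
  t10: +2.3918
  t11: +0.7072
  t12: +0.0647
  t13: +0.9247
  t14: -0.8164
  t15: +0.0739
  t16: -1.4510
  t17: -1.1718
  t18: +0.4412
  t19: +9.5799
  t20: +1.0094
  t21: +0.4165
  t22: -0.3563
  t23: -0.7806
  t24: +1.4026
  t25: -0.7286
  t26: -0.1553
  t27: -0.0029
  t28: +1.5527
  t29: -0.3412
  t30: +1.2330
  t31: +1.3015
  t32: +0.4107
  t33: +0.3134
  t34: +1.1899
  t35: -0.0183
  t36: +10.9347
  t37: +3.0578
  t38: +0.8311
  t39: +0.6112
  t40: +1.6342
  t41: +1.7814
  t42: +0.8773
  t43: -0.0631
  t44: +1.1753
  t45: +2.0824
  t46: +1.7695
Σ = +51.1964 → |volume| = 51.20

Directed edges: 138 total, each appears once with its reverse present → watertight.

51.20 WATERTIGHT


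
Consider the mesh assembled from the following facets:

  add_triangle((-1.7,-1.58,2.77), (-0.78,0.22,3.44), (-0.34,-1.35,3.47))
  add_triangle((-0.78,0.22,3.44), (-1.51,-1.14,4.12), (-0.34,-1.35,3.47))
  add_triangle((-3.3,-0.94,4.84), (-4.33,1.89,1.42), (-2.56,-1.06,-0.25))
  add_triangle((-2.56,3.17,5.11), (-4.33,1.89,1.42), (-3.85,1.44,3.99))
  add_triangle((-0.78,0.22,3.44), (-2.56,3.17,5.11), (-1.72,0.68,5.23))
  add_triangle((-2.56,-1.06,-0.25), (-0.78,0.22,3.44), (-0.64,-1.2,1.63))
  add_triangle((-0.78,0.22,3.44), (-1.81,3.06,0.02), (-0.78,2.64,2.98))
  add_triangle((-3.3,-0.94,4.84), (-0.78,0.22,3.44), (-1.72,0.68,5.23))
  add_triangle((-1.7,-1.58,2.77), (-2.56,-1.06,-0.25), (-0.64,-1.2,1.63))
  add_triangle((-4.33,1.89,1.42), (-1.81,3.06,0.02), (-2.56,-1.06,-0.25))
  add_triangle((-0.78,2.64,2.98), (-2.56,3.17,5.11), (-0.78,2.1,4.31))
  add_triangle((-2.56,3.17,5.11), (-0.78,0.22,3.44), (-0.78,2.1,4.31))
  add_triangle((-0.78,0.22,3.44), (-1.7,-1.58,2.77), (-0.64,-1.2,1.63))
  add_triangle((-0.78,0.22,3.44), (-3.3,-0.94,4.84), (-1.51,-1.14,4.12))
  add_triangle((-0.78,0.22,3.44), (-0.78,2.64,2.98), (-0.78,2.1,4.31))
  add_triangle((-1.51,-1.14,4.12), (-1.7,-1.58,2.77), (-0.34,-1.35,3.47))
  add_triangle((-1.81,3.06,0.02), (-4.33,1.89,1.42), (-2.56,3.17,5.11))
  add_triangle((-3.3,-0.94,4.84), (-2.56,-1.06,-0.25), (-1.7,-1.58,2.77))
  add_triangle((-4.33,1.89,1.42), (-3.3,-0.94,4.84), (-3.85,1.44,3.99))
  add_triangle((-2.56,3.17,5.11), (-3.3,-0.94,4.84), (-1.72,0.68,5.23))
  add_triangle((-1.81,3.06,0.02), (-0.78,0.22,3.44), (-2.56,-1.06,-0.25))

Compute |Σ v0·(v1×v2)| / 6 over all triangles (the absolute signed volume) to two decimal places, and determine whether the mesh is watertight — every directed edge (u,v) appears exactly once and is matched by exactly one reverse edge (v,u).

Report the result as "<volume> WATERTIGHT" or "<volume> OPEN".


31.39 OPEN

Per-triangle v0·(v1×v2)/6:
  t1: -1.4162
  t2: +0.8785
  t3: +7.7765
  t4: +4.7812
  t5: +0.5931
  t6: -1.7948
  t7: -2.3526
  t8: +0.8190
  t9: +0.5386
  t10: +2.6861
  t11: +1.2779
  t12: +1.7873
  t13: +0.5291
  t14: +1.3598
  t15: -0.3861
  t16: +0.7038
  t17: +7.8453
  t18: +2.4638
  t19: +4.0332
  t20: +4.9339
  t21: -5.6695
Σ = +31.3881 → |volume| = 31.39

Directed edges: 63 total; 9 unmatched, e.g. (-3.85,1.44,3.99)→(-2.56,3.17,5.11) → open.


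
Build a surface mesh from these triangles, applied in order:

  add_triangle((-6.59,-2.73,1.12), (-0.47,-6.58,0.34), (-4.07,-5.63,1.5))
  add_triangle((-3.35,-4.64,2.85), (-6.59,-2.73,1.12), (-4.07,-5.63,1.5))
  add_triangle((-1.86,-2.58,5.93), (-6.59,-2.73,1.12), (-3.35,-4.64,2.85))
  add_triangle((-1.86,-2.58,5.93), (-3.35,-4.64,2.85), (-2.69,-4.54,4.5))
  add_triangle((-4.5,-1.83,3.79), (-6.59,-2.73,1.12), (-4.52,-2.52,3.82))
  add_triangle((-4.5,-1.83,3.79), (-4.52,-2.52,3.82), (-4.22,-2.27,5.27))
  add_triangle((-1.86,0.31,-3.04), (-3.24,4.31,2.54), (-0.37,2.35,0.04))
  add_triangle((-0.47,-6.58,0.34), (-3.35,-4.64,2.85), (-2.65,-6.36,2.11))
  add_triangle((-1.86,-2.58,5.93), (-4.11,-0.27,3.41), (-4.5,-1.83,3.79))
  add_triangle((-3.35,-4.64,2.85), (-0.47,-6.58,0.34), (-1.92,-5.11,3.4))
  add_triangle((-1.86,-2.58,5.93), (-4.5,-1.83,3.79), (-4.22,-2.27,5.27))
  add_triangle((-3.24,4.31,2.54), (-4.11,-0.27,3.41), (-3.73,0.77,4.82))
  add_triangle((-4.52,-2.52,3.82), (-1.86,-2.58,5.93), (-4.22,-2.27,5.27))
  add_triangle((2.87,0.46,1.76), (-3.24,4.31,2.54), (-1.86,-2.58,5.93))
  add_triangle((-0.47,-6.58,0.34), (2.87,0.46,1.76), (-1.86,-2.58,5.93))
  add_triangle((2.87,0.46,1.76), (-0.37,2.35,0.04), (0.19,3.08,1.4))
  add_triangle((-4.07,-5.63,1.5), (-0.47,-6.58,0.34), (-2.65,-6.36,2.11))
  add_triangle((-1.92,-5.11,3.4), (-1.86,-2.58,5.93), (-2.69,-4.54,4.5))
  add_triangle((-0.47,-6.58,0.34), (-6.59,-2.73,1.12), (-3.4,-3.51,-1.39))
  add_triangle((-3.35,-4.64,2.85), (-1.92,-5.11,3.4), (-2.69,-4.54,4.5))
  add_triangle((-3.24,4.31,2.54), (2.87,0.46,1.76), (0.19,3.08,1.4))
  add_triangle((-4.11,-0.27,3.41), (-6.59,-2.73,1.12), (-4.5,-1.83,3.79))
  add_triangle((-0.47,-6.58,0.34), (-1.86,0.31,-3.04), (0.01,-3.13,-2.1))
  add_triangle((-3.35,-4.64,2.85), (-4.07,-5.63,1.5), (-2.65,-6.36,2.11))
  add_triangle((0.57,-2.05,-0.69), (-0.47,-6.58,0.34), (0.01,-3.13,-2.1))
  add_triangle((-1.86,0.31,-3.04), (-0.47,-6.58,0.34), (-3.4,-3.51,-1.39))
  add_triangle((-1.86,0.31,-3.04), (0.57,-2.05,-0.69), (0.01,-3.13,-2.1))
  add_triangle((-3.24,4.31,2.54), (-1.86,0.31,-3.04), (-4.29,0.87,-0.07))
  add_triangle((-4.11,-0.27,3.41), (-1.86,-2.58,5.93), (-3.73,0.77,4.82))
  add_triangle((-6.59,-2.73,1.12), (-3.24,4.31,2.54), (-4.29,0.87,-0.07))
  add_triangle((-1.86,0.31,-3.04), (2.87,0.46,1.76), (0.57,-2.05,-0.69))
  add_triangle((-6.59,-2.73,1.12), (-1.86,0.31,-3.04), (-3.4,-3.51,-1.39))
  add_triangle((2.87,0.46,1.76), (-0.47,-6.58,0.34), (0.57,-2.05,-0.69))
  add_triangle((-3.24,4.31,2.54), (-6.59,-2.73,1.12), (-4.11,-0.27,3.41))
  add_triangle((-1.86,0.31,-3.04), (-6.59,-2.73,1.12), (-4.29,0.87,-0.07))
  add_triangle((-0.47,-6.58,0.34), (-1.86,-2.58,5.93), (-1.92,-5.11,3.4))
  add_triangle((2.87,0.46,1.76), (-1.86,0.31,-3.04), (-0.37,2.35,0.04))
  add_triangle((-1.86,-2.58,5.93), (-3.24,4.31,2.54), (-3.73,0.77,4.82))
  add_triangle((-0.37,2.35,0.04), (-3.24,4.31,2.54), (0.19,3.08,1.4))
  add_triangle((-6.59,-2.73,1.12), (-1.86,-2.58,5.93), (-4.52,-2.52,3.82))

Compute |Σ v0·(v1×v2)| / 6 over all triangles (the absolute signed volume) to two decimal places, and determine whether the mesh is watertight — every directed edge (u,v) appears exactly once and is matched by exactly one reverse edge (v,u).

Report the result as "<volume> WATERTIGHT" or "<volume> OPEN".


226.25 WATERTIGHT

Per-triangle v0·(v1×v2)/6:
  t1: +4.5419
  t2: +6.9920
  t3: +15.5203
  t4: +1.9716
  t5: +2.2661
  t6: +0.8720
  t7: +4.8049
  t8: +0.3884
  t9: +4.5157
  t10: +5.9299
  t11: -0.5341
  t12: +5.4482
  t13: +2.2518
  t14: +21.2744
  t15: +21.3138
  t16: +1.0898
  t17: +4.2540
  t18: +2.4096
  t19: +14.4013
  t20: +2.2229
  t21: +3.6385
  t22: +4.6583
  t23: +5.4430
  t24: +2.9477
  t25: +1.5731
  t26: +7.2005
  t27: +0.2900
  t28: +7.7362
  t29: +5.9548
  t30: +10.7449
  t31: +2.2479
  t32: +10.0818
  t33: +3.8779
  t34: +13.7027
  t35: +8.8095
  t36: +4.1222
  t37: +2.2666
  t38: +4.9480
  t39: +2.0040
  t40: +2.0726
Σ = +226.2548 → |volume| = 226.25

Directed edges: 120 total, each appears once with its reverse present → watertight.


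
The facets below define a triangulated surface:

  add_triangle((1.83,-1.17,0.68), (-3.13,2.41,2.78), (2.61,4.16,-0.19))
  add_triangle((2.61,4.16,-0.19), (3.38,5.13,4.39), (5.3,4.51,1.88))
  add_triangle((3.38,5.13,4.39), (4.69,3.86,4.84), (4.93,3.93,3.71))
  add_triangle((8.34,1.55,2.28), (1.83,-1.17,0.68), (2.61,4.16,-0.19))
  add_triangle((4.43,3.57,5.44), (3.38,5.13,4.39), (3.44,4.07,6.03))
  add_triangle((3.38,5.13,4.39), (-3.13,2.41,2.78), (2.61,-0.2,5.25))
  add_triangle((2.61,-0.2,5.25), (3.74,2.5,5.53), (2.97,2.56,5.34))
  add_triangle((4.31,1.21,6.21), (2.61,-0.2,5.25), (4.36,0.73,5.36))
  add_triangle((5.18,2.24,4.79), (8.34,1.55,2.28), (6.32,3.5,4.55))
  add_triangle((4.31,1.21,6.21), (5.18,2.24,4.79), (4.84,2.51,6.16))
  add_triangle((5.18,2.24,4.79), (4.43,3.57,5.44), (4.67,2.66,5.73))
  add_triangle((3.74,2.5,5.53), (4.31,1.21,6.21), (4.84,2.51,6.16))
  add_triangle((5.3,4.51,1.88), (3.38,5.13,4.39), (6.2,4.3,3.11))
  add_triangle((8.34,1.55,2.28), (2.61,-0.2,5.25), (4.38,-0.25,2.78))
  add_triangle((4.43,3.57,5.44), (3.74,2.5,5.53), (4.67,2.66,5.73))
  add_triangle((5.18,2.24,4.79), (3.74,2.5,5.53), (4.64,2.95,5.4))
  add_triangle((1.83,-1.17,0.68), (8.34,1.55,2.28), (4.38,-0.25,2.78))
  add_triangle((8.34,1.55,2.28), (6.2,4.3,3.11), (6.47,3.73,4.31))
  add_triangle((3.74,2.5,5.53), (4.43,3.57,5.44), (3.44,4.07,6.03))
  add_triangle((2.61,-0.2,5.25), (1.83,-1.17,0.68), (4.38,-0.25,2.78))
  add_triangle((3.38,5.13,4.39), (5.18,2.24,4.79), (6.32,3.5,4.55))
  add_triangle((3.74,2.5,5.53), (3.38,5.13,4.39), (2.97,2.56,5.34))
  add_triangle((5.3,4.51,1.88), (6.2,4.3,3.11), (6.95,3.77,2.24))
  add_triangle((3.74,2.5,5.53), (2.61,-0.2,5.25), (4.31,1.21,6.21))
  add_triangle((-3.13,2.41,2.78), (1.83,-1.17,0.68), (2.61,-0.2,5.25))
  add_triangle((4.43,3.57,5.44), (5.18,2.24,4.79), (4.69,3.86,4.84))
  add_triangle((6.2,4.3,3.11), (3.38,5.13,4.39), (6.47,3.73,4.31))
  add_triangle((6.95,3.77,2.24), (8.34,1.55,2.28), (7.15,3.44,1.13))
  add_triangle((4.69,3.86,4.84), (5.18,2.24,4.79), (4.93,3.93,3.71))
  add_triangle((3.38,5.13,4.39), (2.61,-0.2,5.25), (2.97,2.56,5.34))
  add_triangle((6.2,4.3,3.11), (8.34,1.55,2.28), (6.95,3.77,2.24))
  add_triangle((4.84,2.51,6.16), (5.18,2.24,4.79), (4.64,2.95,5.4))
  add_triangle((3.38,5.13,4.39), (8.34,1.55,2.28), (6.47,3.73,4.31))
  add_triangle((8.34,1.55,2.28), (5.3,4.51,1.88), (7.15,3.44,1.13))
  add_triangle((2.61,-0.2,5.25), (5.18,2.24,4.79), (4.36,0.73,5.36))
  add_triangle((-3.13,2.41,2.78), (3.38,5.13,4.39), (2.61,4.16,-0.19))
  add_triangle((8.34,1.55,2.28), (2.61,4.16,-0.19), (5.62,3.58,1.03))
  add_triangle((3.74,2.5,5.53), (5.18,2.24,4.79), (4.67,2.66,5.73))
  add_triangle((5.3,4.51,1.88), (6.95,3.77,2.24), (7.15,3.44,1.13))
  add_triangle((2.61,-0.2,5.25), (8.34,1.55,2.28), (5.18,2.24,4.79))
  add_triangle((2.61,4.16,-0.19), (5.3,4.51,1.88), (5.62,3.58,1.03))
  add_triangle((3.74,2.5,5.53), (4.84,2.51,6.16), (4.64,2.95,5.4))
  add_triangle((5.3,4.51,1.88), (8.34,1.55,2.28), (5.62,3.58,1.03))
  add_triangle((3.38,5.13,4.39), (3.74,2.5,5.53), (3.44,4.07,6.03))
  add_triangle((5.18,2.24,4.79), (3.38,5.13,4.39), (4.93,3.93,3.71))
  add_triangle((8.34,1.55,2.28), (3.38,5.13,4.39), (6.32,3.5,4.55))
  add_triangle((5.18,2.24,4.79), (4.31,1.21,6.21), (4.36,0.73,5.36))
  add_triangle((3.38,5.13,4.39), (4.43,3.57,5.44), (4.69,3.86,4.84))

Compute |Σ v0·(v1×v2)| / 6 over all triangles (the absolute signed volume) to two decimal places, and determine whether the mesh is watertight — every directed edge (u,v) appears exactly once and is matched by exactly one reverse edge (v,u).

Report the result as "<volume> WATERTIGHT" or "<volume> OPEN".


Per-triangle v0·(v1×v2)/6:
  t1: -7.1544
  t2: +7.6871
  t3: +2.4388
  t4: +0.9785
  t5: +2.9785
  t6: +23.5501
  t7: +1.6480
  t8: +1.1464
  t9: +5.8948
  t10: +1.7516
  t11: +1.2731
  t12: +0.9643
  t13: +4.5639
  t14: +5.2024
  t15: +0.7654
  t16: -0.8420
  t17: +3.0561
  t18: +6.1473
  t19: +1.5834
  t20: +2.8131
  t21: +4.9360
  t22: +1.9150
  t23: +1.9191
  t24: +1.6460
  t25: +1.2326
  t26: +1.4063
  t27: +5.1730
  t28: +3.8386
  t29: +2.1234
  t30: -1.4344
  t31: +3.3870
  t32: +0.9727
  t33: -3.7248
  t34: -5.3057
  t35: -1.3058
  t36: +15.2067
  t37: +0.5976
  t38: +0.0699
  t39: +2.1371
  t40: +11.2670
  t41: +2.8353
  t42: +0.5662
  t43: +4.0005
  t44: -2.3591
  t45: -4.6512
  t46: +6.4570
  t47: +1.4692
  t48: +1.6474
Σ = +122.4690 → |volume| = 122.47

Directed edges: 144 total, each appears once with its reverse present → watertight.

122.47 WATERTIGHT


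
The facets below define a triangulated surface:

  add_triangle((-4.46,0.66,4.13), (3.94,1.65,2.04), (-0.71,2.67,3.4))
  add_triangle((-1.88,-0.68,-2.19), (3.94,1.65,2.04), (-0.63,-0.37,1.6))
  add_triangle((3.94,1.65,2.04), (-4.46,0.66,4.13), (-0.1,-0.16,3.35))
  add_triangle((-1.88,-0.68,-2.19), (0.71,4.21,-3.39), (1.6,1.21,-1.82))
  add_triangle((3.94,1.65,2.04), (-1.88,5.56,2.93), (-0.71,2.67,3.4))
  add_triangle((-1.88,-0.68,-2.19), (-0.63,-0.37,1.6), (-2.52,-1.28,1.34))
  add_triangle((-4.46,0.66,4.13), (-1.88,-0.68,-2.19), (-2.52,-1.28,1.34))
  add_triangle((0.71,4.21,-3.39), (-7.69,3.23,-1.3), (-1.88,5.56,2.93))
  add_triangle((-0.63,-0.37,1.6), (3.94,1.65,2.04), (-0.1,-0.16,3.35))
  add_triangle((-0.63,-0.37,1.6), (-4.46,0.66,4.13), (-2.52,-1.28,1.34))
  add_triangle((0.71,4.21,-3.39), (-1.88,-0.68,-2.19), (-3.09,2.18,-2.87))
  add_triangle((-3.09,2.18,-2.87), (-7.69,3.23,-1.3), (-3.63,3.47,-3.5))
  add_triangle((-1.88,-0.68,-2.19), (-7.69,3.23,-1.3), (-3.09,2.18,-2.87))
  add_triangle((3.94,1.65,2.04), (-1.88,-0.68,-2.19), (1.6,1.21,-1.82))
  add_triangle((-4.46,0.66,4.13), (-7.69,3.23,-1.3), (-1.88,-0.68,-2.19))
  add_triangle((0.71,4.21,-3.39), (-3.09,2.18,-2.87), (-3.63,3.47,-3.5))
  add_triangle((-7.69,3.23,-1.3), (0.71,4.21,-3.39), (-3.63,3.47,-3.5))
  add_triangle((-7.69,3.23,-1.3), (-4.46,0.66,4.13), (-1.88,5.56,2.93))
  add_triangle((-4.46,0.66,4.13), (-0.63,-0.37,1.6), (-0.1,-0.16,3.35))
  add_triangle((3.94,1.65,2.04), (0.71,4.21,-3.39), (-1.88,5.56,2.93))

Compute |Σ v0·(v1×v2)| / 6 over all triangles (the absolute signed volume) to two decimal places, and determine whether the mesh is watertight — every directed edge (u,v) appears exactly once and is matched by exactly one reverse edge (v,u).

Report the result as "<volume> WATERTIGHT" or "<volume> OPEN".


Per-triangle v0·(v1×v2)/6:
  t1: +6.2933
  t2: -0.0509
  t3: +6.1461
  t4: +3.7289
  t5: +8.0977
  t6: -0.0791
  t7: +4.1221
  t8: +40.2263
  t9: +0.0878
  t10: +1.5912
  t11: +5.2610
  t12: +2.5899
  t13: +6.5387
  t14: +0.2447
  t15: +12.1108
  t16: +1.5841
  t17: +7.9261
  t18: +34.9111
  t19: +0.9895
  t20: +25.6911
Σ = +168.0104 → |volume| = 168.01

Directed edges: 60 total; 6 unmatched, e.g. (-0.71,2.67,3.4)→(-4.46,0.66,4.13) → open.

168.01 OPEN


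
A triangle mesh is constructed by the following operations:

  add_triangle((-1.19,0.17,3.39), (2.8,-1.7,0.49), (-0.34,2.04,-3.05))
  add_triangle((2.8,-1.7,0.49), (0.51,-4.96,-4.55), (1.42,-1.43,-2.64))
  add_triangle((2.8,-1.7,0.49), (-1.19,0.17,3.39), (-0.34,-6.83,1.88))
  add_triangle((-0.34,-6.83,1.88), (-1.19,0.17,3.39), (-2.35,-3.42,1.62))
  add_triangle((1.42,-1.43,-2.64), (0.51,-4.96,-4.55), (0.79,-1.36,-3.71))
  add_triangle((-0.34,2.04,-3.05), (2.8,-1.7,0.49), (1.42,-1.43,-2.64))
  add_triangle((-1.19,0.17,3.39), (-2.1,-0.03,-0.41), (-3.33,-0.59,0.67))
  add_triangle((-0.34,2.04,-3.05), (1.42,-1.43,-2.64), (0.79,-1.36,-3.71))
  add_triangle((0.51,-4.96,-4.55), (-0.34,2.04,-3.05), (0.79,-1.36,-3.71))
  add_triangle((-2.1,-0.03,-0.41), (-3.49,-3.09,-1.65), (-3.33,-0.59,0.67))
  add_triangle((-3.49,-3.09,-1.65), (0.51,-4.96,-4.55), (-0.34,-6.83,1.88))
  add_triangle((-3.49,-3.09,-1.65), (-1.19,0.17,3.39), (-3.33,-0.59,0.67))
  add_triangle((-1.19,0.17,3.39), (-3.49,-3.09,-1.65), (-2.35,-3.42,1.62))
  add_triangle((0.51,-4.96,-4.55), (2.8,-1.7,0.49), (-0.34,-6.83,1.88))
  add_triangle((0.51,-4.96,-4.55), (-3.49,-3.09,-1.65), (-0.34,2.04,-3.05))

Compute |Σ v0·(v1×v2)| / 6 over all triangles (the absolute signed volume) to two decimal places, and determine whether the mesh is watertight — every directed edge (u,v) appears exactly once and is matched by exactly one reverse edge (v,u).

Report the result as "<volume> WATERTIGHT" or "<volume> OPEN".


106.60 OPEN

Per-triangle v0·(v1×v2)/6:
  t1: +2.3079
  t2: +5.0391
  t3: +11.3154
  t4: +7.6018
  t5: +1.8774
  t6: +3.2641
  t7: +0.7741
  t8: +1.3923
  t9: +2.9102
  t10: +1.5886
  t11: +24.6188
  t12: +3.8247
  t13: +5.0230
  t14: +19.4428
  t15: +15.6186
Σ = +106.5988 → |volume| = 106.60

Directed edges: 45 total; 7 unmatched, e.g. (-0.34,2.04,-3.05)→(-1.19,0.17,3.39) → open.
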